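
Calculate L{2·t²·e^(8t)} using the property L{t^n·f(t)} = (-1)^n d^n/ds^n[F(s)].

L{e^(8t)} = 1/(s-8). d/ds[1/(s-8)] = -1/(s-8)². d²/ds²[1/(s-8)] = 2/(s-8)³. So L{t²·e^(8t)} = (-1)² · 2/(s-8)³ = 2/(s-8)³. Then L{2·t²·e^(8t)} = 2·2/(s-8)³ = 4/(s-8)³

Final answer: 4/(s-8)³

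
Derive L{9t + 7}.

L{9t + 7} = 9·L{t} + 7·L{1} = 9/s² + 7/s

Final answer: 9/s² + 7/s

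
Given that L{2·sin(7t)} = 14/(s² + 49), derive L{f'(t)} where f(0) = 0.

L{f'(t)} = s·F(s) - f(0) = s·14/(s² + 49) - 0 = 14s/(s² + 49)

Final answer: 14s/(s² + 49)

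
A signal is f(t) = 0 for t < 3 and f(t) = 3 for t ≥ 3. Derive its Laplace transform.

f(t) = 3·u(t-3). L{u(t-3)} = e^(-3s)/s, so L{f(t)} = 3·e^(-3s)/s

Final answer: 3·e^(-3s)/s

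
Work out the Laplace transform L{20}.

L{20} = 20 · L{1} = 20/s

Final answer: 20/s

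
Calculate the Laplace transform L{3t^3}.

L{3t^3} = 3 · L{t^3} = 3 · 6/s^4 = 18/s^4

Final answer: 18/s^4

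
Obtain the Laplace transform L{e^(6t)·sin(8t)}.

L{e^(at)·sin(ωt)} = ω/((s-a)² + ω²), so L{e^(6t)·sin(8t)} = 8/((s-6)² + 64)

Final answer: 8/((s-6)² + 64)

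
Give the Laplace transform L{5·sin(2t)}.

L{sin(ωt)} = ω/(s² + ω²), so L{sin(2t)} = 2/(s² + 4). Then L{5·sin(2t)} = 5·2/(s² + 4) = 10/(s² + 4)

Final answer: 10/(s² + 4)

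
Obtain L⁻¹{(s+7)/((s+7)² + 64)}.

Using frequency shift: L⁻¹{(s-a)/((s-a)² + b²)} = e^(at)cos(bt). Here a=-7, b=8

Final answer: e^(-7t)·cos(8t)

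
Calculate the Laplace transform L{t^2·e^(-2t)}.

L{t^n·e^(at)} = n!/(s-a)^(n+1), so L{t^2·e^(-2t)} = 2/(s+2)^3

Final answer: 2/(s+2)^3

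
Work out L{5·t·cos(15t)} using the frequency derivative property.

L{cos(15t)} = s/(s² + 225). Derivative: d/ds[s/(s² + 225)] = [(s² + 225) - s·2s]/(s² + 225)² = (225 - s²)/(s² + 225)². So L{t·cos(15t)} = -F'(s) = (s² - 225)/(s² + 225)². Then L{5·t·cos(15t)} = 5·(s² - 225)/(s² + 225)²

Final answer: 5·(s² - 225)/(s² + 225)²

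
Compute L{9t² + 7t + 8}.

L{9t² + 7t + 8} = 9·2/s³ + 7/s² + 8/s = 18/s³ + 7/s² + 8/s

Final answer: 18/s³ + 7/s² + 8/s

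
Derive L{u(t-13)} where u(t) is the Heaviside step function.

L{u(t-a)} = e^(-as)/s. Here a=13, so L{u(t-13)} = e^(-13s)/s

Final answer: e^(-13s)/s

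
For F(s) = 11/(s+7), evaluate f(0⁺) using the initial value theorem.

f(0⁺) = lim_{s→∞} s·11/(s+7) = lim_{s→∞} 11s/(s+7) = 11

Final answer: 11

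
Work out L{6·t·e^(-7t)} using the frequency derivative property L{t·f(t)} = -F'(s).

L{e^(-7t)} = 1/(s+7). By frequency derivative: L{t·e^(-7t)} = -d/ds[1/(s+7)] = -(-1)/(s+7)² = 1/(s+7)². Then L{6·t·e^(-7t)} = 6·1/(s+7)² = 6/(s+7)²

Final answer: 6/(s+7)²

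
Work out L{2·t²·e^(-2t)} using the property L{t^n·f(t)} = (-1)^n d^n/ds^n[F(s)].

L{e^(-2t)} = 1/(s+2). d/ds[1/(s+2)] = -1/(s+2)². d²/ds²[1/(s+2)] = 2/(s+2)³. So L{t²·e^(-2t)} = (-1)² · 2/(s+2)³ = 2/(s+2)³. Then L{2·t²·e^(-2t)} = 2·2/(s+2)³ = 4/(s+2)³

Final answer: 4/(s+2)³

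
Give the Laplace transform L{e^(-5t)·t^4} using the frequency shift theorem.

L{e^(at)·t^n} = n!/(s-a)^(n+1), so L{e^(-5t)·t^4} = 24/(s+5)^5

Final answer: 24/(s+5)^5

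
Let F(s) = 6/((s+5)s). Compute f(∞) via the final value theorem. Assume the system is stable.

f(∞) = lim_{s→0} sF(s) = lim_{s→0} 6/(s+5) = 6/5

Final answer: 6/5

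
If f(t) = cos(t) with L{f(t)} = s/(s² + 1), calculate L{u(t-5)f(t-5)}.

Time shift theorem: L{u(t-a)f(t-a)} = e^(-as)F(s). Here a=5, F(s) = s/(s² + 1), so L{u(t-5)f(t-5)} = e^(-5s)·s/(s² + 1)

Final answer: e^(-5s)·s/(s² + 1)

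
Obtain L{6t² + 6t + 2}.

L{6t² + 6t + 2} = 6·2/s³ + 6/s² + 2/s = 12/s³ + 6/s² + 2/s

Final answer: 12/s³ + 6/s² + 2/s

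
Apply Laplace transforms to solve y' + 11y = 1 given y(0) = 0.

sY + 11Y = 1/s. Y = 1/(s(s+11)). Partial fractions: Y = 1/11/s - 1/11/(s+11)

Final answer: y(t) = 1/11(1 - e^(-11t))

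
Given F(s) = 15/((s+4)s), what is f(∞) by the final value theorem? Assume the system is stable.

f(∞) = lim_{s→0} sF(s) = lim_{s→0} 15/(s+4) = 15/4

Final answer: 15/4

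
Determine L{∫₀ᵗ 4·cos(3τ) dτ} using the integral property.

L{∫₀ᵗ f(τ)dτ} = F(s)/s with F(s) = 4s/(s² + 9), so the result is (4s/(s² + 9))/s = 4/(s² + 9)

Final answer: 4/(s² + 9)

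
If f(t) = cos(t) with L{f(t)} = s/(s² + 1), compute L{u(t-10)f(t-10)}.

Time shift theorem: L{u(t-a)f(t-a)} = e^(-as)F(s). Here a=10, F(s) = s/(s² + 1), so L{u(t-10)f(t-10)} = e^(-10s)·s/(s² + 1)

Final answer: e^(-10s)·s/(s² + 1)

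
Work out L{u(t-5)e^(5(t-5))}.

u(t-a)f(t-a) with f(t)=e^(5t). L{e^(5t)} = 1/(s-5). By time shift: e^(-5s)/(s-5)

Final answer: e^(-5s)/(s-5)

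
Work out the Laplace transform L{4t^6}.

L{4t^6} = 4 · L{t^6} = 4 · 720/s^7 = 2880/s^7

Final answer: 2880/s^7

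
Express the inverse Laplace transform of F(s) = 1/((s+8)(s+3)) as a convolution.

1/((s+8)(s+3)) = (1/(s+8))·(1/(s+3)) = L{e^(-8t)}·L{e^(-3t)}. So f(t) = e^(-8t)*e^(-3t) = ∫₀ᵗ e^(-8τ)·e^(-3(t-τ)) dτ

Final answer: ∫₀ᵗ e^(-8τ)·e^(-3(t-τ)) dτ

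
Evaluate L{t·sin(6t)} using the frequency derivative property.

L{sin(6t)} = 6/(s² + 36). By L{t·f(t)} = -F'(s): -d/ds[6/(s² + 36)] = -(6)·(-2s)/(s² + 36)² = 12s/(s² + 36)²

Final answer: 12s/(s² + 36)²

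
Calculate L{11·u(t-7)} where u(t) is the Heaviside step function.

L{u(t-a)} = e^(-as)/s. Here a=7, so L{u(t-7)} = e^(-7s)/s, and L{11·u(t-7)} = 11·e^(-7s)/s

Final answer: 11·e^(-7s)/s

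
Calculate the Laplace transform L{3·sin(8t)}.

L{sin(ωt)} = ω/(s² + ω²), so L{sin(8t)} = 8/(s² + 64). Then L{3·sin(8t)} = 3·8/(s² + 64) = 24/(s² + 64)

Final answer: 24/(s² + 64)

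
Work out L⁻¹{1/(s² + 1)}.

This is the form c·a/(s² + a²) with a = 1. L⁻¹ = sin(t)

Final answer: sin(t)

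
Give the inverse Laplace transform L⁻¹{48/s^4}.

L⁻¹{n!/s^(n+1)} = t^n with n=3. So L⁻¹{6/s^4} = t^3, and L⁻¹{48/s^4} = (48/6)·t^3 = 8·t^3

Final answer: 8·t^3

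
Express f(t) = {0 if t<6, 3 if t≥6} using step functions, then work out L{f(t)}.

f(t) = 3·u(t-6). L{u(t-6)} = e^(-6s)/s, so L{f(t)} = 3·e^(-6s)/s

Final answer: 3·e^(-6s)/s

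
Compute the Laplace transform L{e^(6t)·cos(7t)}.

L{e^(at)·cos(ωt)} = (s-a)/((s-a)² + ω²), so L{e^(6t)·cos(7t)} = (s-6)/((s-6)² + 49)

Final answer: (s-6)/((s-6)² + 49)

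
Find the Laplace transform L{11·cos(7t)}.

L{cos(ωt)} = s/(s² + ω²), so L{cos(7t)} = s/(s² + 49). Then L{11·cos(7t)} = 11·s/(s² + 49) = 11s/(s² + 49)

Final answer: 11s/(s² + 49)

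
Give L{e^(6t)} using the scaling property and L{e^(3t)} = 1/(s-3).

Using L{f(at)} = (1/a)F(s/a) with a=2 and f(t) = e^(3t): L{e^(6t)} = (1/2) · 1/((s/2)-3) = (1/2) · 2/(s-6) = 1/(s-6)

Final answer: 1/(s-6)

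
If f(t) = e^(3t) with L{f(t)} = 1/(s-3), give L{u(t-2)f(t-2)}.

Time shift theorem: L{u(t-a)f(t-a)} = e^(-as)F(s). Here a=2, F(s) = 1/(s-3), so L{u(t-2)f(t-2)} = e^(-2s)·1/(s-3)

Final answer: e^(-2s)·1/(s-3)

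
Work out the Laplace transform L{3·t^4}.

L{t^n} = n!/s^(n+1), so L{t^4} = 24/s^5. Then L{3·t^4} = 3·24/s^5 = 72/s^5

Final answer: 72/s^5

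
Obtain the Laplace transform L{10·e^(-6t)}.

L{e^(at)} = 1/(s-a), so L{e^(-6t)} = 1/(s+6). Then L{10·e^(-6t)} = 10/(s+6)

Final answer: 10/(s+6)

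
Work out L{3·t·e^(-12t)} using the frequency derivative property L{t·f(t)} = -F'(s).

L{e^(-12t)} = 1/(s+12). By frequency derivative: L{t·e^(-12t)} = -d/ds[1/(s+12)] = -(-1)/(s+12)² = 1/(s+12)². Then L{3·t·e^(-12t)} = 3·1/(s+12)² = 3/(s+12)²

Final answer: 3/(s+12)²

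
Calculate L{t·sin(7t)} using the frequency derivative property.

L{sin(7t)} = 7/(s² + 49). By L{t·f(t)} = -F'(s): -d/ds[7/(s² + 49)] = -(7)·(-2s)/(s² + 49)² = 14s/(s² + 49)²

Final answer: 14s/(s² + 49)²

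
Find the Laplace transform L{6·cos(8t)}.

L{cos(ωt)} = s/(s² + ω²), so L{cos(8t)} = s/(s² + 64). Then L{6·cos(8t)} = 6·s/(s² + 64) = 6s/(s² + 64)

Final answer: 6s/(s² + 64)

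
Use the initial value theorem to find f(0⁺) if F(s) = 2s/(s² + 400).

f(0⁺) = lim_{s→∞} s·2s/(s² + 400) = lim_{s→∞} 2s²/(s² + 400) = 2

Final answer: 2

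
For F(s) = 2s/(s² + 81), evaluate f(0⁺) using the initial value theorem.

f(0⁺) = lim_{s→∞} s·2s/(s² + 81) = lim_{s→∞} 2s²/(s² + 81) = 2

Final answer: 2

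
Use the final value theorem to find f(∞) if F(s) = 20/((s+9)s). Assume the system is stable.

f(∞) = lim_{s→0} sF(s) = lim_{s→0} 20/(s+9) = 20/9

Final answer: 20/9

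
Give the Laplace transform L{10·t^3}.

L{t^n} = n!/s^(n+1), so L{t^3} = 6/s^4. Then L{10·t^3} = 10·6/s^4 = 60/s^4

Final answer: 60/s^4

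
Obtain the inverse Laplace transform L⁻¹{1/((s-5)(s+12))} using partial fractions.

Decompose: A/(s-5) + B/(s+12). A = 1/17, B = -1/17. f(t) = (e^(5t) - e^(-12t))/17

Final answer: (e^(5t) - e^(-12t))/17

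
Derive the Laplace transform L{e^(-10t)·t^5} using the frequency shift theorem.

L{e^(at)·t^n} = n!/(s-a)^(n+1), so L{e^(-10t)·t^5} = 120/(s+10)^6

Final answer: 120/(s+10)^6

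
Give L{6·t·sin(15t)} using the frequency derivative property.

L{sin(15t)} = 15/(s² + 225). By L{t·f(t)} = -F'(s): -d/ds[15/(s² + 225)] = -(15)·(-2s)/(s² + 225)² = 30s/(s² + 225)². Then L{6·t·sin(15t)} = 6·30s/(s² + 225)² = 180s/(s² + 225)²

Final answer: 180s/(s² + 225)²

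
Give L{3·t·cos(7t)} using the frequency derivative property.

L{cos(7t)} = s/(s² + 49). Derivative: d/ds[s/(s² + 49)] = [(s² + 49) - s·2s]/(s² + 49)² = (49 - s²)/(s² + 49)². So L{t·cos(7t)} = -F'(s) = (s² - 49)/(s² + 49)². Then L{3·t·cos(7t)} = 3·(s² - 49)/(s² + 49)²

Final answer: 3·(s² - 49)/(s² + 49)²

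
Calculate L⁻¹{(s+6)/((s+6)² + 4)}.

Using frequency shift: L⁻¹{(s-a)/((s-a)² + b²)} = e^(at)cos(bt). Here a=-6, b=2

Final answer: e^(-6t)·cos(2t)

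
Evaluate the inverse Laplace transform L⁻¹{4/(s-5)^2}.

L⁻¹{n!/(s-a)^(n+1)} = t^n·e^(at) with n=1, a=5. So L⁻¹{1/(s-5)^2} = t·e^(5t), and L⁻¹{4/(s-5)^2} = (4/1)·t·e^(5t) = 4·t·e^(5t)

Final answer: 4·t·e^(5t)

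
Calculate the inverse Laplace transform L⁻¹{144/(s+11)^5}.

L⁻¹{n!/(s-a)^(n+1)} = t^n·e^(at) with n=4, a=-11. So L⁻¹{24/(s+11)^5} = t^4·e^(-11t), and L⁻¹{144/(s+11)^5} = (144/24)·t^4·e^(-11t) = 6·t^4·e^(-11t)

Final answer: 6·t^4·e^(-11t)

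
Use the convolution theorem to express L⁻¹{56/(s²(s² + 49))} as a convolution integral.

56/(s²(s² + 49)) = (1/s²)·(56/(s² + 49)) = L{t}·L{8·sin(7t)}. So f(t) = t*(8·sin(7t)) = ∫₀ᵗ 8τ·sin(7(t-τ)) dτ

Final answer: ∫₀ᵗ 8τ·sin(7(t-τ)) dτ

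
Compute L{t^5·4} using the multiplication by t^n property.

L{4} = 4/s. d^1/ds^1[1/s] = -1/s². d^2/ds^2[1/s] = 2/s^3. d^3/ds^3[1/s] = -6/s^4. d^4/ds^4[1/s] = 24/s^5. d^5/ds^5[1/s] = -120/s^6. So L{t^5} = (-1)^{5}·-120/s^6 = 120/s^6. Then L{t^5·4} = 4·120/s^6 = 480/s^6

Final answer: 480/s^6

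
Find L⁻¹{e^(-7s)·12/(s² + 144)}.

L⁻¹{12/(s² + 144)} = sin(12t). By the time shift theorem, L⁻¹{e^(-as)F(s)} = u(t-a)f(t-a) with a=7, so L⁻¹{e^(-7s)·12/(s² + 144)} = u(t-7)·sin(12(t-7))

Final answer: u(t-7)·sin(12(t-7))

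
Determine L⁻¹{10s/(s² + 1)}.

This is the form c·s/(s² + a²) with a = 1, c = 10. L⁻¹ = 10·cos(t)

Final answer: 10·cos(t)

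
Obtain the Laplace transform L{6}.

L{6} = 6 · L{1} = 6/s

Final answer: 6/s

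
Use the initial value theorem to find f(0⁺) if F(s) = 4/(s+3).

f(0⁺) = lim_{s→∞} s·4/(s+3) = lim_{s→∞} 4s/(s+3) = 4

Final answer: 4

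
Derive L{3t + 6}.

L{3t + 6} = 3·L{t} + 6·L{1} = 3/s² + 6/s

Final answer: 3/s² + 6/s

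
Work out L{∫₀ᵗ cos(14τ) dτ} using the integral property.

L{∫₀ᵗ f(τ)dτ} = F(s)/s with F(s) = s/(s² + 196), so the result is (s/(s² + 196))/s = 1/(s² + 196)

Final answer: 1/(s² + 196)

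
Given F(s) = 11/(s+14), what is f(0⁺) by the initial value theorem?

f(0⁺) = lim_{s→∞} s·11/(s+14) = lim_{s→∞} 11s/(s+14) = 11

Final answer: 11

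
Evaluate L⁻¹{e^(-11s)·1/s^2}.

L⁻¹{1/s^2} = t. By the time shift theorem, L⁻¹{e^(-as)F(s)} = u(t-a)f(t-a) with a=11, so L⁻¹{e^(-11s)·1/s^2} = u(t-11)·(t-11)

Final answer: u(t-11)·(t-11)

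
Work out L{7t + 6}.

L{7t + 6} = 7·L{t} + 6·L{1} = 7/s² + 6/s

Final answer: 7/s² + 6/s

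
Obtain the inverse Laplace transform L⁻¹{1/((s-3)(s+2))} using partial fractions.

Decompose: A/(s-3) + B/(s+2). A = 1/5, B = -1/5. f(t) = (e^(3t) - e^(-2t))/5

Final answer: (e^(3t) - e^(-2t))/5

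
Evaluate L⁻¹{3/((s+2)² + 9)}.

Form: b/((s-a)² + b²) → e^(at)sin(bt). With a=-2, b=3

Final answer: e^(-2t)·sin(3t)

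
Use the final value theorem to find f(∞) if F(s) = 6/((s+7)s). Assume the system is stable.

f(∞) = lim_{s→0} sF(s) = lim_{s→0} 6/(s+7) = 6/7

Final answer: 6/7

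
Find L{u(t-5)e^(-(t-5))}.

u(t-a)f(t-a) with f(t)=e^(-t). L{e^(-t)} = 1/(s+1). By time shift: e^(-5s)/(s+1)

Final answer: e^(-5s)/(s+1)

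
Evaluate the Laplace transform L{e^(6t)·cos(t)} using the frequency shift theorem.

Frequency shift: L{e^(at)f(t)} = F(s-a). L{e^(6t)·cos(t)} = (s-6)/((s-6)² + 1)

Final answer: (s-6)/((s-6)² + 1)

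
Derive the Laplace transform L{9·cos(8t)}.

L{cos(ωt)} = s/(s² + ω²), so L{cos(8t)} = s/(s² + 64). Then L{9·cos(8t)} = 9·s/(s² + 64) = 9s/(s² + 64)

Final answer: 9s/(s² + 64)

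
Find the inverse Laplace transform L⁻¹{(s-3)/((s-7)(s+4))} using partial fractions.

Using partial fractions, f(t) = (4e^(7t) + 7e^(-4t))/11

Final answer: (4e^(7t) + 7e^(-4t))/11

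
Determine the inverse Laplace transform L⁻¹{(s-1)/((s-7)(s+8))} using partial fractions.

Using partial fractions, f(t) = (6e^(7t) + 9e^(-8t))/15

Final answer: (6e^(7t) + 9e^(-8t))/15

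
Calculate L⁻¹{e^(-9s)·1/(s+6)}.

L⁻¹{1/(s+6)} = e^(-6t). By the time shift theorem, L⁻¹{e^(-as)F(s)} = u(t-a)f(t-a) with a=9, so L⁻¹{e^(-9s)·1/(s+6)} = u(t-9)·e^(-6(t-9))

Final answer: u(t-9)·e^(-6(t-9))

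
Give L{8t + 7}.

L{8t + 7} = 8·L{t} + 7·L{1} = 8/s² + 7/s

Final answer: 8/s² + 7/s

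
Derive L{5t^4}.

L{t^n} = n!/s^(n+1). So L{5t^4} = 5·4!/s^5 = 120/s^5

Final answer: 120/s^5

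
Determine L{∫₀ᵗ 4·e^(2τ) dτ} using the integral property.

L{∫₀ᵗ f(τ)dτ} = F(s)/s with F(s) = 4/(s-2), so L{∫₀ᵗ 4·e^(2τ) dτ} = 4/(s(s-2))

Final answer: 4/(s(s-2))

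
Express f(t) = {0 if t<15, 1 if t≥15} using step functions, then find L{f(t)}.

f(t) = u(t-15). L{u(t-15)} = e^(-15s)/s, so L{f(t)} = e^(-15s)/s

Final answer: e^(-15s)/s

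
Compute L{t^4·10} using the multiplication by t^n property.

L{10} = 10/s. d^1/ds^1[1/s] = -1/s². d^2/ds^2[1/s] = 2/s^3. d^3/ds^3[1/s] = -6/s^4. d^4/ds^4[1/s] = 24/s^5. So L{t^4} = (-1)^{4}·24/s^5 = 24/s^5. Then L{t^4·10} = 10·24/s^5 = 240/s^5

Final answer: 240/s^5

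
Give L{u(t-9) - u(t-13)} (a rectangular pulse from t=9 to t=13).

L{u(t-a)} = e^(-as)/s. L{u(t-9) - u(t-13)} = (e^(-9s) - e^(-13s))/s

Final answer: (e^(-9s) - e^(-13s))/s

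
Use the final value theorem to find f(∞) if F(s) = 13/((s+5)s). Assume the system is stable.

f(∞) = lim_{s→0} sF(s) = lim_{s→0} 13/(s+5) = 13/5

Final answer: 13/5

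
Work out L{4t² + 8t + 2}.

L{4t² + 8t + 2} = 4·2/s³ + 8/s² + 2/s = 8/s³ + 8/s² + 2/s

Final answer: 8/s³ + 8/s² + 2/s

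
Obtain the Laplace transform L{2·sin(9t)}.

L{sin(ωt)} = ω/(s² + ω²), so L{sin(9t)} = 9/(s² + 81). Then L{2·sin(9t)} = 2·9/(s² + 81) = 18/(s² + 81)

Final answer: 18/(s² + 81)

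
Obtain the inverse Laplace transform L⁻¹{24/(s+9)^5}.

L⁻¹{n!/(s-a)^(n+1)} = t^n·e^(at), so L⁻¹{24/(s+9)^5} = t^4·e^(-9t)

Final answer: t^4·e^(-9t)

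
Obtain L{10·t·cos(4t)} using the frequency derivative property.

L{cos(4t)} = s/(s² + 16). Derivative: d/ds[s/(s² + 16)] = [(s² + 16) - s·2s]/(s² + 16)² = (16 - s²)/(s² + 16)². So L{t·cos(4t)} = -F'(s) = (s² - 16)/(s² + 16)². Then L{10·t·cos(4t)} = 10·(s² - 16)/(s² + 16)²

Final answer: 10·(s² - 16)/(s² + 16)²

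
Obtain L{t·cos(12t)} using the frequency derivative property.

L{cos(12t)} = s/(s² + 144). Derivative: d/ds[s/(s² + 144)] = [(s² + 144) - s·2s]/(s² + 144)² = (144 - s²)/(s² + 144)². So L{t·cos(12t)} = -F'(s) = (s² - 144)/(s² + 144)²

Final answer: (s² - 144)/(s² + 144)²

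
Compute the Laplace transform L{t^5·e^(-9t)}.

L{t^n·e^(at)} = n!/(s-a)^(n+1), so L{t^5·e^(-9t)} = 120/(s+9)^6

Final answer: 120/(s+9)^6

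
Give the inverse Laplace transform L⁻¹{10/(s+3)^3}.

L⁻¹{n!/(s-a)^(n+1)} = t^n·e^(at) with n=2, a=-3. So L⁻¹{2/(s+3)^3} = t^2·e^(-3t), and L⁻¹{10/(s+3)^3} = (10/2)·t^2·e^(-3t) = 5·t^2·e^(-3t)

Final answer: 5·t^2·e^(-3t)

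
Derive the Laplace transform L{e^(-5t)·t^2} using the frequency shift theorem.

L{e^(at)·t^n} = n!/(s-a)^(n+1), so L{e^(-5t)·t^2} = 2/(s+5)^3

Final answer: 2/(s+5)^3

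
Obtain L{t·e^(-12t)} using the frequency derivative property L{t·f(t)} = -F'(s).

L{e^(-12t)} = 1/(s+12). By frequency derivative: L{t·e^(-12t)} = -d/ds[1/(s+12)] = -(-1)/(s+12)² = 1/(s+12)²

Final answer: 1/(s+12)²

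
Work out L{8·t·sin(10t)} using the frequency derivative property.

L{sin(10t)} = 10/(s² + 100). By L{t·f(t)} = -F'(s): -d/ds[10/(s² + 100)] = -(10)·(-2s)/(s² + 100)² = 20s/(s² + 100)². Then L{8·t·sin(10t)} = 8·20s/(s² + 100)² = 160s/(s² + 100)²

Final answer: 160s/(s² + 100)²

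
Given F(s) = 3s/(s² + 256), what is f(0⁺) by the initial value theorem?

f(0⁺) = lim_{s→∞} s·3s/(s² + 256) = lim_{s→∞} 3s²/(s² + 256) = 3

Final answer: 3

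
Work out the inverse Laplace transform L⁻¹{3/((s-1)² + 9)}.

Using frequency shift, L⁻¹{3/((s-1)² + 9)} = e^t·sin(3t)

Final answer: e^t·sin(3t)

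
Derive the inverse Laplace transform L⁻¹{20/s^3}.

L⁻¹{n!/s^(n+1)} = t^n with n=2. So L⁻¹{2/s^3} = t^2, and L⁻¹{20/s^3} = (20/2)·t^2 = 10·t^2

Final answer: 10·t^2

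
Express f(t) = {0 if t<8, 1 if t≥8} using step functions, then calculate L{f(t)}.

f(t) = u(t-8). L{u(t-8)} = e^(-8s)/s, so L{f(t)} = e^(-8s)/s

Final answer: e^(-8s)/s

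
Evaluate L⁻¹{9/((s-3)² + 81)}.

Form: b/((s-a)² + b²) → e^(at)sin(bt). With a=3, b=9

Final answer: e^(3t)·sin(9t)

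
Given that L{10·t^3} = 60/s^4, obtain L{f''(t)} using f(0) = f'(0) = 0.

L{f''(t)} = s²F(s) - sf(0) - f'(0) = s²·60/s^4 - 0 - 0 = 60/s^2

Final answer: 60/s^2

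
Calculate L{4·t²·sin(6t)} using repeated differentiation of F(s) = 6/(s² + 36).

F(s) = 6/(s² + 36). F'(s) = -12s/(s² + 36)². F''(s) = -12(36 - 3s²)/(s² + 36)³ = (36s² - 432)/(s² + 36)³. So L{t²·sin(6t)} = (-1)² F''(s) = (36s² - 432)/(s² + 36)³. Then L{4·t²·sin(6t)} = 4·(36s² - 432)/(s² + 36)³ = (144s² - 1728)/(s² + 36)³

Final answer: (144s² - 1728)/(s² + 36)³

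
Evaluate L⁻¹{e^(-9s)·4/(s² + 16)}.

L⁻¹{4/(s² + 16)} = sin(4t). By the time shift theorem, L⁻¹{e^(-as)F(s)} = u(t-a)f(t-a) with a=9, so L⁻¹{e^(-9s)·4/(s² + 16)} = u(t-9)·sin(4(t-9))

Final answer: u(t-9)·sin(4(t-9))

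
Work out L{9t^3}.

L{t^n} = n!/s^(n+1). So L{9t^3} = 9·3!/s^4 = 54/s^4

Final answer: 54/s^4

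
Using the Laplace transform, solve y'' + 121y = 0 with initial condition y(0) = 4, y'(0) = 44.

L{y''} + 121L{y} = 0. s²Y - 4s - 44 + 121Y = 0. Y(s² + 121) = 4s + 44. Y = (4s + 44)/(s² + 121). Inverting: y(t) = 4cos(11t) + 4sin(11t)

Final answer: y(t) = 4cos(11t) + 4sin(11t)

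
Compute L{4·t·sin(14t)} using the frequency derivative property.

L{sin(14t)} = 14/(s² + 196). By L{t·f(t)} = -F'(s): -d/ds[14/(s² + 196)] = -(14)·(-2s)/(s² + 196)² = 28s/(s² + 196)². Then L{4·t·sin(14t)} = 4·28s/(s² + 196)² = 112s/(s² + 196)²

Final answer: 112s/(s² + 196)²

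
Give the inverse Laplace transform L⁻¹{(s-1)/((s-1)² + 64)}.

Using frequency shift, L⁻¹{(s-1)/((s-1)² + 64)} = e^t·cos(8t)

Final answer: e^t·cos(8t)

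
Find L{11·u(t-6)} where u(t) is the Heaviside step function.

L{u(t-a)} = e^(-as)/s. Here a=6, so L{u(t-6)} = e^(-6s)/s, and L{11·u(t-6)} = 11·e^(-6s)/s

Final answer: 11·e^(-6s)/s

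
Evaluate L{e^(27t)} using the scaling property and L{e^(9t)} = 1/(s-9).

Using L{f(at)} = (1/a)F(s/a) with a=3 and f(t) = e^(9t): L{e^(27t)} = (1/3) · 1/((s/3)-9) = (1/3) · 3/(s-27) = 1/(s-27)

Final answer: 1/(s-27)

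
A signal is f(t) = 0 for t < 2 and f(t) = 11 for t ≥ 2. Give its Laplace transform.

f(t) = 11·u(t-2). L{u(t-2)} = e^(-2s)/s, so L{f(t)} = 11·e^(-2s)/s

Final answer: 11·e^(-2s)/s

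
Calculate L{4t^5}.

L{t^n} = n!/s^(n+1). So L{4t^5} = 4·5!/s^6 = 480/s^6

Final answer: 480/s^6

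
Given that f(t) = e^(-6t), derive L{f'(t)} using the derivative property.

f(0) = 1, F(s) = 1/(s+6). L{f'(t)} = s·F(s) - f(0) = s/(s+6) - 1 = (s - (s+6))/(s+6) = -6/(s+6)

Final answer: -6/(s+6)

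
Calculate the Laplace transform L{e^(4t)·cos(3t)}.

L{e^(at)·cos(ωt)} = (s-a)/((s-a)² + ω²), so L{e^(4t)·cos(3t)} = (s-4)/((s-4)² + 9)

Final answer: (s-4)/((s-4)² + 9)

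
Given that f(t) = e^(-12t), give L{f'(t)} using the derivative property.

f(0) = 1, F(s) = 1/(s+12). L{f'(t)} = s·F(s) - f(0) = s/(s+12) - 1 = (s - (s+12))/(s+12) = -12/(s+12)

Final answer: -12/(s+12)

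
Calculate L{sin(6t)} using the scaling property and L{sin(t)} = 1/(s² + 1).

Using L{f(at)} = (1/a)F(s/a) with a=6: L{sin(6t)} = (1/6) · 1/((s/6)² + 1) = (1/6) · 1·36/(s² + 36) = 6/(s² + 36)

Final answer: 6/(s² + 36)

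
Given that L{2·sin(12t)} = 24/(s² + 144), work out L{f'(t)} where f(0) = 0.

L{f'(t)} = s·F(s) - f(0) = s·24/(s² + 144) - 0 = 24s/(s² + 144)

Final answer: 24s/(s² + 144)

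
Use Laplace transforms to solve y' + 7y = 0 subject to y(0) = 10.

L{y'} + 7L{y} = 0. sY - 10 + 7Y = 0. Y(s+7) = 10. Y = 10/(s+7)

Final answer: y(t) = 10e^(-7t)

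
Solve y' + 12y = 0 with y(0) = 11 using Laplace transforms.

L{y'} + 12L{y} = 0. sY - 11 + 12Y = 0. Y(s+12) = 11. Y = 11/(s+12)

Final answer: y(t) = 11e^(-12t)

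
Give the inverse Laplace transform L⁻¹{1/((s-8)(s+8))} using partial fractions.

Decompose: A/(s-8) + B/(s+8). A = 1/16, B = -1/16. f(t) = (e^(8t) - e^(-8t))/16

Final answer: (e^(8t) - e^(-8t))/16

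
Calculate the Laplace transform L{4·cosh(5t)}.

L{cosh(ωt)} = s/(s² - ω²), so L{cosh(5t)} = s/(s² - 25). Then L{4·cosh(5t)} = 4·s/(s² - 25) = 4s/(s² - 25)

Final answer: 4s/(s² - 25)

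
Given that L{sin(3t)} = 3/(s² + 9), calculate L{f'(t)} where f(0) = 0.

L{f'(t)} = s·F(s) - f(0) = s·3/(s² + 9) - 0 = 3s/(s² + 9)

Final answer: 3s/(s² + 9)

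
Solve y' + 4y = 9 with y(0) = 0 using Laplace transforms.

sY + 4Y = 9/s. Y = 9/(s(s+4)). Partial fractions: Y = 9/4/s - 9/4/(s+4)

Final answer: y(t) = 9/4(1 - e^(-4t))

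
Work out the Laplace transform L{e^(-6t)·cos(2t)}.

L{e^(at)·cos(ωt)} = (s-a)/((s-a)² + ω²), so L{e^(-6t)·cos(2t)} = (s+6)/((s+6)² + 4)

Final answer: (s+6)/((s+6)² + 4)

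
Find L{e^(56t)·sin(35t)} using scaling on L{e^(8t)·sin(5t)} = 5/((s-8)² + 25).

Scaling with a=7: L{e^(56t)·sin(35t)} = (1/7) · 5/((s/7-8)² + 25). Simplifying: 35/((s-56)² + 1225)

Final answer: 35/((s-56)² + 1225)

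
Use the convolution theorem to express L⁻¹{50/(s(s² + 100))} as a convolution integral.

50/(s(s² + 100)) = (1/s)·(50/(s² + 100)) = L{1}·L{5·sin(10t)}. So f(t) = 1*(5·sin(10t)) = ∫₀ᵗ 5·sin(10τ) dτ

Final answer: ∫₀ᵗ 5·sin(10τ) dτ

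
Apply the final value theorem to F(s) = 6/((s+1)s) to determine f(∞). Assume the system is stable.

f(∞) = lim_{s→0} sF(s) = lim_{s→0} 6/(s+1) = 6

Final answer: 6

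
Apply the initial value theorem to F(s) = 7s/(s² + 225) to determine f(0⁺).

f(0⁺) = lim_{s→∞} s·7s/(s² + 225) = lim_{s→∞} 7s²/(s² + 225) = 7

Final answer: 7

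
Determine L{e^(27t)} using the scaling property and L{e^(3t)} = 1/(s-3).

Using L{f(at)} = (1/a)F(s/a) with a=9 and f(t) = e^(3t): L{e^(27t)} = (1/9) · 1/((s/9)-3) = (1/9) · 9/(s-27) = 1/(s-27)

Final answer: 1/(s-27)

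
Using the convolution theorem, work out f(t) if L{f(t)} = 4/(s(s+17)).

4/(s(s+17)) = (4/s)·(1/(s+17)) = L{4}·L{e^(-17t)}. By convolution, f(t) = 4*e^(-17t) = ∫₀ᵗ 4·e^(-17τ) dτ = 4·(1 - e^(-17t))/17

Final answer: 4·(1 - e^(-17t))/17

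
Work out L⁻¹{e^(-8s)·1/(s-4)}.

L⁻¹{1/(s-4)} = e^(4t). By the time shift theorem, L⁻¹{e^(-as)F(s)} = u(t-a)f(t-a) with a=8, so L⁻¹{e^(-8s)·1/(s-4)} = u(t-8)·e^(4(t-8))

Final answer: u(t-8)·e^(4(t-8))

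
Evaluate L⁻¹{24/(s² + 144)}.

This is the form c·a/(s² + a²) with a = 12, c = 2. L⁻¹ = 2·sin(12t)

Final answer: 2·sin(12t)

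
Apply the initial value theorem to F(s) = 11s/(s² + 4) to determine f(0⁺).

f(0⁺) = lim_{s→∞} s·11s/(s² + 4) = lim_{s→∞} 11s²/(s² + 4) = 11

Final answer: 11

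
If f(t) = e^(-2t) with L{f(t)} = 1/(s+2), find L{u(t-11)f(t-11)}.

Time shift theorem: L{u(t-a)f(t-a)} = e^(-as)F(s). Here a=11, F(s) = 1/(s+2), so L{u(t-11)f(t-11)} = e^(-11s)·1/(s+2)

Final answer: e^(-11s)·1/(s+2)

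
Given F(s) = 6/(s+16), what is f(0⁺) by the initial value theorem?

f(0⁺) = lim_{s→∞} s·6/(s+16) = lim_{s→∞} 6s/(s+16) = 6

Final answer: 6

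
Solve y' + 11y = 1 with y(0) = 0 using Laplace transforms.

sY + 11Y = 1/s. Y = 1/(s(s+11)). Partial fractions: Y = 1/11/s - 1/11/(s+11)

Final answer: y(t) = 1/11(1 - e^(-11t))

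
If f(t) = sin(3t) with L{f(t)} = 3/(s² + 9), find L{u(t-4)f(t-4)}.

Time shift theorem: L{u(t-a)f(t-a)} = e^(-as)F(s). Here a=4, F(s) = 3/(s² + 9), so L{u(t-4)f(t-4)} = e^(-4s)·3/(s² + 9)

Final answer: e^(-4s)·3/(s² + 9)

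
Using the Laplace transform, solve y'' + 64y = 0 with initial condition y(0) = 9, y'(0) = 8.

L{y''} + 64L{y} = 0. s²Y - 9s - 8 + 64Y = 0. Y(s² + 64) = 9s + 8. Y = (9s + 8)/(s² + 64). Inverting: y(t) = 9cos(8t) + sin(8t)

Final answer: y(t) = 9cos(8t) + sin(8t)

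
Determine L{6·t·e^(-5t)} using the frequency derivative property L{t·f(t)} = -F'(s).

L{e^(-5t)} = 1/(s+5). By frequency derivative: L{t·e^(-5t)} = -d/ds[1/(s+5)] = -(-1)/(s+5)² = 1/(s+5)². Then L{6·t·e^(-5t)} = 6·1/(s+5)² = 6/(s+5)²

Final answer: 6/(s+5)²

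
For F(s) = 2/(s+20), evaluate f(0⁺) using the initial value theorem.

f(0⁺) = lim_{s→∞} s·2/(s+20) = lim_{s→∞} 2s/(s+20) = 2

Final answer: 2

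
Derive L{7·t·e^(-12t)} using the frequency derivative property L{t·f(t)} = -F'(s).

L{e^(-12t)} = 1/(s+12). By frequency derivative: L{t·e^(-12t)} = -d/ds[1/(s+12)] = -(-1)/(s+12)² = 1/(s+12)². Then L{7·t·e^(-12t)} = 7·1/(s+12)² = 7/(s+12)²

Final answer: 7/(s+12)²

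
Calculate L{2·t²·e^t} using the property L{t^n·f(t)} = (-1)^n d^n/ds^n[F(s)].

L{e^t} = 1/(s-1). d/ds[1/(s-1)] = -1/(s-1)². d²/ds²[1/(s-1)] = 2/(s-1)³. So L{t²·e^t} = (-1)² · 2/(s-1)³ = 2/(s-1)³. Then L{2·t²·e^t} = 2·2/(s-1)³ = 4/(s-1)³

Final answer: 4/(s-1)³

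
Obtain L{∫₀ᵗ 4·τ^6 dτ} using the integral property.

L{∫₀ᵗ f(τ)dτ} = F(s)/s with f(t) = 4t^6. F(s) = 2880/s^7, so L{∫₀ᵗ 4·τ^6 dτ} = (2880/s^7)/s = 2880/s^8. (Check: ∫₀ᵗ 4·τ^6 dτ = 4t^7/7.)

Final answer: 2880/s^8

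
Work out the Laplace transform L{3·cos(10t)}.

L{cos(ωt)} = s/(s² + ω²), so L{cos(10t)} = s/(s² + 100). Then L{3·cos(10t)} = 3·s/(s² + 100) = 3s/(s² + 100)

Final answer: 3s/(s² + 100)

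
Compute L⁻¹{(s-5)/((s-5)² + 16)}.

Using frequency shift: L⁻¹{(s-a)/((s-a)² + b²)} = e^(at)cos(bt). Here a=5, b=4

Final answer: e^(5t)·cos(4t)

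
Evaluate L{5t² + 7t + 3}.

L{5t² + 7t + 3} = 5·2/s³ + 7/s² + 3/s = 10/s³ + 7/s² + 3/s

Final answer: 10/s³ + 7/s² + 3/s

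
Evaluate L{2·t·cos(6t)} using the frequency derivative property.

L{cos(6t)} = s/(s² + 36). Derivative: d/ds[s/(s² + 36)] = [(s² + 36) - s·2s]/(s² + 36)² = (36 - s²)/(s² + 36)². So L{t·cos(6t)} = -F'(s) = (s² - 36)/(s² + 36)². Then L{2·t·cos(6t)} = 2·(s² - 36)/(s² + 36)²

Final answer: 2·(s² - 36)/(s² + 36)²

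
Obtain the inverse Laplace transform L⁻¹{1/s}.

L⁻¹{c/s} = c, so L⁻¹{1/s} = 1

Final answer: 1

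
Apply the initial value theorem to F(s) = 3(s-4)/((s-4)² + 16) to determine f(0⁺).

f(0⁺) = lim_{s→∞} sF(s) = lim_{s→∞} 3s(s-4)/((s-4)² + 16) = 3

Final answer: 3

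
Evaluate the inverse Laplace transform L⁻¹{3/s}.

L⁻¹{c/s} = c, so L⁻¹{3/s} = 3

Final answer: 3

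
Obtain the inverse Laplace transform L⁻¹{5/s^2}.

L⁻¹{n!/s^(n+1)} = t^n with n=1. So L⁻¹{1/s^2} = t, and L⁻¹{5/s^2} = (5/1)·t = 5·t

Final answer: 5·t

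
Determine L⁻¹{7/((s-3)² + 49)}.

Form: b/((s-a)² + b²) → e^(at)sin(bt). With a=3, b=7

Final answer: e^(3t)·sin(7t)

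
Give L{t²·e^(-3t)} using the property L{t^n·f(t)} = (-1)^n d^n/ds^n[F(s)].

L{e^(-3t)} = 1/(s+3). d/ds[1/(s+3)] = -1/(s+3)². d²/ds²[1/(s+3)] = 2/(s+3)³. So L{t²·e^(-3t)} = (-1)² · 2/(s+3)³ = 2/(s+3)³

Final answer: 2/(s+3)³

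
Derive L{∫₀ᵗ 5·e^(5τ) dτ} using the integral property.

L{∫₀ᵗ f(τ)dτ} = F(s)/s with F(s) = 5/(s-5), so L{∫₀ᵗ 5·e^(5τ) dτ} = 5/(s(s-5))

Final answer: 5/(s(s-5))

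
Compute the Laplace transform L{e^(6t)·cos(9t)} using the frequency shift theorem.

Frequency shift: L{e^(at)f(t)} = F(s-a). L{e^(6t)·cos(9t)} = (s-6)/((s-6)² + 81)

Final answer: (s-6)/((s-6)² + 81)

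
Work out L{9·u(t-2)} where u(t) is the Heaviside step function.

L{u(t-a)} = e^(-as)/s. Here a=2, so L{u(t-2)} = e^(-2s)/s, and L{9·u(t-2)} = 9·e^(-2s)/s

Final answer: 9·e^(-2s)/s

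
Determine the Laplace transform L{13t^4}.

L{13t^4} = 13 · L{t^4} = 13 · 24/s^5 = 312/s^5

Final answer: 312/s^5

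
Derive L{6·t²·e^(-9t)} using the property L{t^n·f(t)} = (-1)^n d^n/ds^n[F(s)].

L{e^(-9t)} = 1/(s+9). d/ds[1/(s+9)] = -1/(s+9)². d²/ds²[1/(s+9)] = 2/(s+9)³. So L{t²·e^(-9t)} = (-1)² · 2/(s+9)³ = 2/(s+9)³. Then L{6·t²·e^(-9t)} = 6·2/(s+9)³ = 12/(s+9)³

Final answer: 12/(s+9)³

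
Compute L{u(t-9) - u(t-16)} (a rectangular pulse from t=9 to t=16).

L{u(t-a)} = e^(-as)/s. L{u(t-9) - u(t-16)} = (e^(-9s) - e^(-16s))/s

Final answer: (e^(-9s) - e^(-16s))/s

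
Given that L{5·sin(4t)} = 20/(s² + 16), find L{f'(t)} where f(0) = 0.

L{f'(t)} = s·F(s) - f(0) = s·20/(s² + 16) - 0 = 20s/(s² + 16)

Final answer: 20s/(s² + 16)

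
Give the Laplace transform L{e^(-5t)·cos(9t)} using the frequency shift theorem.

Frequency shift: L{e^(at)f(t)} = F(s-a). L{e^(-5t)·cos(9t)} = (s+5)/((s+5)² + 81)

Final answer: (s+5)/((s+5)² + 81)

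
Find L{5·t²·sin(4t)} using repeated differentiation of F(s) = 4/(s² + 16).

F(s) = 4/(s² + 16). F'(s) = -8s/(s² + 16)². F''(s) = -8(16 - 3s²)/(s² + 16)³ = (24s² - 128)/(s² + 16)³. So L{t²·sin(4t)} = (-1)² F''(s) = (24s² - 128)/(s² + 16)³. Then L{5·t²·sin(4t)} = 5·(24s² - 128)/(s² + 16)³ = (120s² - 640)/(s² + 16)³

Final answer: (120s² - 640)/(s² + 16)³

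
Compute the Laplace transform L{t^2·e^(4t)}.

L{t^n·e^(at)} = n!/(s-a)^(n+1), so L{t^2·e^(4t)} = 2/(s-4)^3

Final answer: 2/(s-4)^3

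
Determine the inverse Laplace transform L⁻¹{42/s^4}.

L⁻¹{n!/s^(n+1)} = t^n with n=3. So L⁻¹{6/s^4} = t^3, and L⁻¹{42/s^4} = (42/6)·t^3 = 7·t^3

Final answer: 7·t^3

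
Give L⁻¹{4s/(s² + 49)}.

This is the form c·s/(s² + a²) with a = 7, c = 4. L⁻¹ = 4·cos(7t)

Final answer: 4·cos(7t)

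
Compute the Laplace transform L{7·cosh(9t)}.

L{cosh(ωt)} = s/(s² - ω²), so L{cosh(9t)} = s/(s² - 81). Then L{7·cosh(9t)} = 7·s/(s² - 81) = 7s/(s² - 81)

Final answer: 7s/(s² - 81)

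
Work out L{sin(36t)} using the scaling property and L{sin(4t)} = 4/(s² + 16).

Using L{f(at)} = (1/a)F(s/a) with a=9: L{sin(36t)} = (1/9) · 4/((s/9)² + 16) = (1/9) · 4·81/(s² + 1296) = 36/(s² + 1296)

Final answer: 36/(s² + 1296)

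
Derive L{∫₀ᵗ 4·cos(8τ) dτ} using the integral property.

L{∫₀ᵗ f(τ)dτ} = F(s)/s with F(s) = 4s/(s² + 64), so the result is (4s/(s² + 64))/s = 4/(s² + 64)

Final answer: 4/(s² + 64)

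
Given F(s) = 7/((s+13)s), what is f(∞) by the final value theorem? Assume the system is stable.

f(∞) = lim_{s→0} sF(s) = lim_{s→0} 7/(s+13) = 7/13

Final answer: 7/13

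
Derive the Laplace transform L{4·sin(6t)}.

L{sin(ωt)} = ω/(s² + ω²), so L{sin(6t)} = 6/(s² + 36). Then L{4·sin(6t)} = 4·6/(s² + 36) = 24/(s² + 36)

Final answer: 24/(s² + 36)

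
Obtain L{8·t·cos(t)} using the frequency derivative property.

L{cos(t)} = s/(s² + 1). Derivative: d/ds[s/(s² + 1)] = [(s² + 1) - s·2s]/(s² + 1)² = (1 - s²)/(s² + 1)². So L{t·cos(t)} = -F'(s) = (s² - 1)/(s² + 1)². Then L{8·t·cos(t)} = 8·(s² - 1)/(s² + 1)²

Final answer: 8·(s² - 1)/(s² + 1)²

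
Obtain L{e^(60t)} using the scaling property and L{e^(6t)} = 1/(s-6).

Using L{f(at)} = (1/a)F(s/a) with a=10 and f(t) = e^(6t): L{e^(60t)} = (1/10) · 1/((s/10)-6) = (1/10) · 10/(s-60) = 1/(s-60)

Final answer: 1/(s-60)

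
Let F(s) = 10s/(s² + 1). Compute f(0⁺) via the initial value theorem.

f(0⁺) = lim_{s→∞} s·10s/(s² + 1) = lim_{s→∞} 10s²/(s² + 1) = 10

Final answer: 10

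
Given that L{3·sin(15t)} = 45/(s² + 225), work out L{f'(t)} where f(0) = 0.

L{f'(t)} = s·F(s) - f(0) = s·45/(s² + 225) - 0 = 45s/(s² + 225)

Final answer: 45s/(s² + 225)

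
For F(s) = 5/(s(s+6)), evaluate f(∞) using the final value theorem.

f(∞) = lim_{s→0} s·5/(s(s+6)) = lim_{s→0} 5/(s+6) = 5/6 = 5/6

Final answer: 5/6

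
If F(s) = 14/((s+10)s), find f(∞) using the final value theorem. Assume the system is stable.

f(∞) = lim_{s→0} sF(s) = lim_{s→0} 14/(s+10) = 7/5

Final answer: 7/5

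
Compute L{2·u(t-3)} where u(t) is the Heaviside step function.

L{u(t-a)} = e^(-as)/s. Here a=3, so L{u(t-3)} = e^(-3s)/s, and L{2·u(t-3)} = 2·e^(-3s)/s

Final answer: 2·e^(-3s)/s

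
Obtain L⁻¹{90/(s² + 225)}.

This is the form c·a/(s² + a²) with a = 15, c = 6. L⁻¹ = 6·sin(15t)

Final answer: 6·sin(15t)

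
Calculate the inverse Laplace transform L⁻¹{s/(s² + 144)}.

L⁻¹{s/(s² + 144)} = cos(12t)

Final answer: cos(12t)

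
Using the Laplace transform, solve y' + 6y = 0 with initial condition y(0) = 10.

L{y'} + 6L{y} = 0. sY - 10 + 6Y = 0. Y(s+6) = 10. Y = 10/(s+6)

Final answer: y(t) = 10e^(-6t)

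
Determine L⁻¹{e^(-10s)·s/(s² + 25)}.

L⁻¹{s/(s² + 25)} = cos(5t). By the time shift theorem, L⁻¹{e^(-as)F(s)} = u(t-a)f(t-a) with a=10, so L⁻¹{e^(-10s)·s/(s² + 25)} = u(t-10)·cos(5(t-10))

Final answer: u(t-10)·cos(5(t-10))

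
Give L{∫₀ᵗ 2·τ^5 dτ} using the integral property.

L{∫₀ᵗ f(τ)dτ} = F(s)/s with f(t) = 2t^5. F(s) = 240/s^6, so L{∫₀ᵗ 2·τ^5 dτ} = (240/s^6)/s = 240/s^7. (Check: ∫₀ᵗ 2·τ^5 dτ = 2t^6/6.)

Final answer: 240/s^7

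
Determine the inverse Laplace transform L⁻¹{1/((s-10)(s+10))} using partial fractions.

Decompose: A/(s-10) + B/(s+10). A = 1/20, B = -1/20. f(t) = (e^(10t) - e^(-10t))/20

Final answer: (e^(10t) - e^(-10t))/20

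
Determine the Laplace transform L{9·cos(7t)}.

L{cos(ωt)} = s/(s² + ω²), so L{cos(7t)} = s/(s² + 49). Then L{9·cos(7t)} = 9·s/(s² + 49) = 9s/(s² + 49)

Final answer: 9s/(s² + 49)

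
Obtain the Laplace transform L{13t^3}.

L{13t^3} = 13 · L{t^3} = 13 · 6/s^4 = 78/s^4

Final answer: 78/s^4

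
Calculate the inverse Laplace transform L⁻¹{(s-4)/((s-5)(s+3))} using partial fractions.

Using partial fractions, f(t) = (e^(5t) + 7e^(-3t))/8

Final answer: (e^(5t) + 7e^(-3t))/8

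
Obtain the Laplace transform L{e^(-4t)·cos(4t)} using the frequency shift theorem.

Frequency shift: L{e^(at)f(t)} = F(s-a). L{e^(-4t)·cos(4t)} = (s+4)/((s+4)² + 16)

Final answer: (s+4)/((s+4)² + 16)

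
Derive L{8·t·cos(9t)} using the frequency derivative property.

L{cos(9t)} = s/(s² + 81). Derivative: d/ds[s/(s² + 81)] = [(s² + 81) - s·2s]/(s² + 81)² = (81 - s²)/(s² + 81)². So L{t·cos(9t)} = -F'(s) = (s² - 81)/(s² + 81)². Then L{8·t·cos(9t)} = 8·(s² - 81)/(s² + 81)²

Final answer: 8·(s² - 81)/(s² + 81)²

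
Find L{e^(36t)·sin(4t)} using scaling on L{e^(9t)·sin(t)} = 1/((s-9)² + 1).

Scaling with a=4: L{e^(36t)·sin(4t)} = (1/4) · 1/((s/4-9)² + 1). Simplifying: 4/((s-36)² + 16)

Final answer: 4/((s-36)² + 16)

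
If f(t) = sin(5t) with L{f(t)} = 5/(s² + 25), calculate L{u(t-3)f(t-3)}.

Time shift theorem: L{u(t-a)f(t-a)} = e^(-as)F(s). Here a=3, F(s) = 5/(s² + 25), so L{u(t-3)f(t-3)} = e^(-3s)·5/(s² + 25)

Final answer: e^(-3s)·5/(s² + 25)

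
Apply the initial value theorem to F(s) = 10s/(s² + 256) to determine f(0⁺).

f(0⁺) = lim_{s→∞} s·10s/(s² + 256) = lim_{s→∞} 10s²/(s² + 256) = 10

Final answer: 10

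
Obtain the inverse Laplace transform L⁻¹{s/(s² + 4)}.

L⁻¹{s/(s² + 4)} = cos(2t)

Final answer: cos(2t)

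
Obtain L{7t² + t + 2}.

L{7t² + t + 2} = 7·2/s³ + 1/s² + 2/s = 14/s³ + 1/s² + 2/s

Final answer: 14/s³ + 1/s² + 2/s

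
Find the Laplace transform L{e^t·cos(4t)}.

L{e^(at)·cos(ωt)} = (s-a)/((s-a)² + ω²), so L{e^t·cos(4t)} = (s-1)/((s-1)² + 16)

Final answer: (s-1)/((s-1)² + 16)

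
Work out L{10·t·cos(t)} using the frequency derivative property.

L{cos(t)} = s/(s² + 1). Derivative: d/ds[s/(s² + 1)] = [(s² + 1) - s·2s]/(s² + 1)² = (1 - s²)/(s² + 1)². So L{t·cos(t)} = -F'(s) = (s² - 1)/(s² + 1)². Then L{10·t·cos(t)} = 10·(s² - 1)/(s² + 1)²

Final answer: 10·(s² - 1)/(s² + 1)²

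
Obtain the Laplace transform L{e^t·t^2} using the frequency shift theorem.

L{e^(at)·t^n} = n!/(s-a)^(n+1), so L{e^t·t^2} = 2/(s-1)^3

Final answer: 2/(s-1)^3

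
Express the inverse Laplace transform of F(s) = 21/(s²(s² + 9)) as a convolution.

21/(s²(s² + 9)) = (1/s²)·(21/(s² + 9)) = L{t}·L{7·sin(3t)}. So f(t) = t*(7·sin(3t)) = ∫₀ᵗ 7τ·sin(3(t-τ)) dτ

Final answer: ∫₀ᵗ 7τ·sin(3(t-τ)) dτ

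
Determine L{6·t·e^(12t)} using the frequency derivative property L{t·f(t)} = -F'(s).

L{e^(12t)} = 1/(s-12). By frequency derivative: L{t·e^(12t)} = -d/ds[1/(s-12)] = -(-1)/(s-12)² = 1/(s-12)². Then L{6·t·e^(12t)} = 6·1/(s-12)² = 6/(s-12)²

Final answer: 6/(s-12)²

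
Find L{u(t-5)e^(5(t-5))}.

u(t-a)f(t-a) with f(t)=e^(5t). L{e^(5t)} = 1/(s-5). By time shift: e^(-5s)/(s-5)

Final answer: e^(-5s)/(s-5)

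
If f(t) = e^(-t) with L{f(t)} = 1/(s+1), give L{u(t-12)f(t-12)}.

Time shift theorem: L{u(t-a)f(t-a)} = e^(-as)F(s). Here a=12, F(s) = 1/(s+1), so L{u(t-12)f(t-12)} = e^(-12s)·1/(s+1)

Final answer: e^(-12s)·1/(s+1)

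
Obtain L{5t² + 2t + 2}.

L{5t² + 2t + 2} = 5·2/s³ + 2/s² + 2/s = 10/s³ + 2/s² + 2/s

Final answer: 10/s³ + 2/s² + 2/s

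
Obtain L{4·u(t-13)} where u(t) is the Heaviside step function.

L{u(t-a)} = e^(-as)/s. Here a=13, so L{u(t-13)} = e^(-13s)/s, and L{4·u(t-13)} = 4·e^(-13s)/s

Final answer: 4·e^(-13s)/s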